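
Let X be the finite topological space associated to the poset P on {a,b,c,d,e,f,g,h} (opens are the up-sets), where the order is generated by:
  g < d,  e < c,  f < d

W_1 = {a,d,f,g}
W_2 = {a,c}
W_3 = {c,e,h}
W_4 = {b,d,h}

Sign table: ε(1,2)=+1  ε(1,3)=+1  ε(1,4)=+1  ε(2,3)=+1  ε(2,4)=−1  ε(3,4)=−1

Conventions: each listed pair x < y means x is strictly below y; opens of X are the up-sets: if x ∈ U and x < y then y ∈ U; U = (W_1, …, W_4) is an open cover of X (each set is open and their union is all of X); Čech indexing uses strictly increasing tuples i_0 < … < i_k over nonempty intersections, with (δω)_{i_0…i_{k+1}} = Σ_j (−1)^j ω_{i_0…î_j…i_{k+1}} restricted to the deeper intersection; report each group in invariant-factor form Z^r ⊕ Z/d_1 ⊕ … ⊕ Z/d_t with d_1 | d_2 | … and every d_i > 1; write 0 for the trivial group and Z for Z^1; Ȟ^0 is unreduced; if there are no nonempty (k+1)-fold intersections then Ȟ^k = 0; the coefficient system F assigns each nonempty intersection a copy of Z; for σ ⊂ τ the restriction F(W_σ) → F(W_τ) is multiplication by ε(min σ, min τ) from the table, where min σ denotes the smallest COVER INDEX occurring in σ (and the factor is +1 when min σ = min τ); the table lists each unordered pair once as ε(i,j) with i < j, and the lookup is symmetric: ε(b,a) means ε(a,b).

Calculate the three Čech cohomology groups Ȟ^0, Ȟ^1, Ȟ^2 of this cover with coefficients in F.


nerve of the cover:
  W12={a} W14={d} W23={c} W34={h}
C dims 4,4; δ0: rk 4, SNF 1^3·2
Ȟ^0 = (4 − 4) − 0 = 0, so Ȟ^0 ≅ 0
Ȟ^1 = (4 − 0) − 4 = 0 plus torsion [2], so Ȟ^1 ≅ Z/2
Ȟ^2 = (0 − 0) − 0 = 0, so Ȟ^2 ≅ 0

Ȟ^0(U;F) ≅ 0; Ȟ^1(U;F) ≅ Z/2; Ȟ^2(U;F) ≅ 0


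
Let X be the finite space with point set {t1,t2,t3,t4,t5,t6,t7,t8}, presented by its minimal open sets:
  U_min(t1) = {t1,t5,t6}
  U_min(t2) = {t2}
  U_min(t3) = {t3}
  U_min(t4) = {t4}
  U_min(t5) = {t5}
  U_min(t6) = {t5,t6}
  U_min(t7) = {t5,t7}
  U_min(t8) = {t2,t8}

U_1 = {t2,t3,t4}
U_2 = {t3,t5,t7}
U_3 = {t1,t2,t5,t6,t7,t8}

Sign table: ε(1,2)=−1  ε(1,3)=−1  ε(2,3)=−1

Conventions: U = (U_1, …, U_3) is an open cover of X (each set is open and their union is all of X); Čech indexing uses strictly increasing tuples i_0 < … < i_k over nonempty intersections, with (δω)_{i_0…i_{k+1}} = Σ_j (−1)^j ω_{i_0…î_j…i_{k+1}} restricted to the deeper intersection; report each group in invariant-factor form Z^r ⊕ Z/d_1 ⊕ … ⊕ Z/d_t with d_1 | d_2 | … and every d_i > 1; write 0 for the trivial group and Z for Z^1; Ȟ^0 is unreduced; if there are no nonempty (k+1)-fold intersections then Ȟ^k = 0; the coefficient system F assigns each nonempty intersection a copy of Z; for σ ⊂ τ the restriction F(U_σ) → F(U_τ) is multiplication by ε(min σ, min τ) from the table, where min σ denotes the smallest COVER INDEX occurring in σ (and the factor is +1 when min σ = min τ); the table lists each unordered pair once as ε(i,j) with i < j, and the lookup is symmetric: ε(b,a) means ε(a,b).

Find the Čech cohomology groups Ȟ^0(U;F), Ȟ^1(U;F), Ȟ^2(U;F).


nerve of the cover:
  U12={t3} U13={t2} U23={t5,t7}
C dims 3,3; δ0: rk 3, SNF 1^2·2
Ȟ^0 = (3 − 3) − 0 = 0, so Ȟ^0 ≅ 0
Ȟ^1 = (3 − 0) − 3 = 0 plus torsion [2], so Ȟ^1 ≅ Z/2
Ȟ^2 = (0 − 0) − 0 = 0, so Ȟ^2 ≅ 0

Ȟ^0 ≅ 0,  Ȟ^1 ≅ Z/2,  Ȟ^2 ≅ 0


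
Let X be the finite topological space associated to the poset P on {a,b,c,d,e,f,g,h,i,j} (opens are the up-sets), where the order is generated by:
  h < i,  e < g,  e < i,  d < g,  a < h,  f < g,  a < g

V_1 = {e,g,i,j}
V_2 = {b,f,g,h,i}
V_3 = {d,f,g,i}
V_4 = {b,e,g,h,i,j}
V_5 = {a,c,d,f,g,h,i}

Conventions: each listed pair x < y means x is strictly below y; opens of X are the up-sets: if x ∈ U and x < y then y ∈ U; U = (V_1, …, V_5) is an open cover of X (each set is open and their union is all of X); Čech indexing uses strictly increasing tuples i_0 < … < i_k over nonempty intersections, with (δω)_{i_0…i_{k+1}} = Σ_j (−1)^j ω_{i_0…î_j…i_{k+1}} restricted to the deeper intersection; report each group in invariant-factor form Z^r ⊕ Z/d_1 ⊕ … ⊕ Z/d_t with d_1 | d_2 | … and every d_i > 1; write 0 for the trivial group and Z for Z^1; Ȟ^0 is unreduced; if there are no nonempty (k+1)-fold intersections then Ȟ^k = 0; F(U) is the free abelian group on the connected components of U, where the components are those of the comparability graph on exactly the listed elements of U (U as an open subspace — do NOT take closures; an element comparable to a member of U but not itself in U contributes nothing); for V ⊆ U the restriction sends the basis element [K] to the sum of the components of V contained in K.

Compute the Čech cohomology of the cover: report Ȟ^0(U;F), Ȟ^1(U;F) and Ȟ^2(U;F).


Ȟ^0 ≅ Z^4, Ȟ^1 ≅ Z, Ȟ^2 ≅ 0

intersection data:
  V12={g,i} V13={g,i} V14={e,g,i,j} V15={g,i} V23={f,g,i} V24={b,g,h,i} V25={f,g,h,i} V34={g,i} V35={d,f,g,i} V45={g,h,i}
  V123={g,i} V124={g,i} V125={g,i} V134={g,i} V135={g,i} V145={g,i} V234={g,i} V235={f,g,i} V245={g,h,i} V345={g,i}
  V1234={g,i} V1235={g,i} V1245={g,i} V1345={g,i} V2345={g,i}
  V12345={g,i}
components per intersection:
  V1: {e,g,i} {j}
  V2: {b} {f,g} {h,i}
  V3: {d,f,g} {i}
  V4: {b} {e,g,h,i} {j}
  V5: {a,d,f,g,h,i} {c}
  V12: {g} {i}
  V13: {g} {i}
  V14: {e,g,i} {j}
  V15: {g} {i}
  V23: {f,g} {i}
  V24: {b} {g} {h,i}
  V25: {f,g} {h,i}
  V34: {g} {i}
  V35: {d,f,g} {i}
  V45: {g} {h,i}
  V123: {g} {i}
  V124: {g} {i}
  V125: {g} {i}
  V134: {g} {i}
  V135: {g} {i}
  V145: {g} {i}
  V234: {g} {i}
  V235: {f,g} {i}
  V245: {g} {h,i}
  V345: {g} {i}
  V1234: {g} {i}
  V1235: {g} {i}
  V1245: {g} {i}
  V1345: {g} {i}
  V2345: {g} {i}
  V12345: {g} {i}
C dims 12,21,20,10; δ0: rk 8, SNF 1^8; δ1: rk 12, SNF 1^12; δ2: rk 8, SNF 1^8
Ȟ^0 = (12 − 8) − 0 = 4, so Ȟ^0 ≅ Z^4
Ȟ^1 = (21 − 12) − 8 = 1, so Ȟ^1 ≅ Z
Ȟ^2 = (20 − 8) − 12 = 0, so Ȟ^2 ≅ 0


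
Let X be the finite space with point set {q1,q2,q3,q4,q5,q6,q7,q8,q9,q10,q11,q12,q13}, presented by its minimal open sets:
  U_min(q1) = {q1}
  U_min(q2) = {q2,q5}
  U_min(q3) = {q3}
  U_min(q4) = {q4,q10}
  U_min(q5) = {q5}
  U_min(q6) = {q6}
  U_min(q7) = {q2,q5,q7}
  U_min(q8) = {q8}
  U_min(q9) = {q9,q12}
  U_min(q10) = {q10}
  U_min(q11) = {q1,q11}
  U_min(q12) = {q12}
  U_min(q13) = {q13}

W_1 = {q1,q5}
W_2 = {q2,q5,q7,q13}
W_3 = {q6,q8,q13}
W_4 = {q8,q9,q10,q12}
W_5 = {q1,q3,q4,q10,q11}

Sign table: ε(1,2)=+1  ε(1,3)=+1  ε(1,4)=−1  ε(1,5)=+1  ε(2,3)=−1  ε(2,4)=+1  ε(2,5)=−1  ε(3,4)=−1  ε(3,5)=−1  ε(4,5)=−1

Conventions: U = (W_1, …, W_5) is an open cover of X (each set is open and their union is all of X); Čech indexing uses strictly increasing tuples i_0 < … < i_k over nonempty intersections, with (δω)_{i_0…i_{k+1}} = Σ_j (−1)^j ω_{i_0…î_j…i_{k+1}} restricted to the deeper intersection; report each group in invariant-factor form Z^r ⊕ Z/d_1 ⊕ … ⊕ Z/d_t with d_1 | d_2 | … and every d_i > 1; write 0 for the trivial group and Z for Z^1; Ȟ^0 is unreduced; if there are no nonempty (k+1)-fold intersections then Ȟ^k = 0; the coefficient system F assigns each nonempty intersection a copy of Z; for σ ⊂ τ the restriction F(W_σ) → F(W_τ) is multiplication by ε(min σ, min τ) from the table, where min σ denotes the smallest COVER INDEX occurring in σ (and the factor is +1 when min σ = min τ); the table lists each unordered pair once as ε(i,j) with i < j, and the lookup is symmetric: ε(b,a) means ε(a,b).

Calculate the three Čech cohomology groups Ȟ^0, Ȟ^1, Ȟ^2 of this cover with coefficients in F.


Ȟ^0(U;F) ≅ 0, Ȟ^1(U;F) ≅ Z/2 and Ȟ^2(U;F) ≅ 0

intersection data:
  W12={q5} W15={q1} W23={q13} W34={q8} W45={q10}
C dims 5,5; δ0: rk 5, SNF 1^4·2
Ȟ^0 = (5 − 5) − 0 = 0, so Ȟ^0 ≅ 0
Ȟ^1 = (5 − 0) − 5 = 0 plus torsion [2], so Ȟ^1 ≅ Z/2
Ȟ^2 = (0 − 0) − 0 = 0, so Ȟ^2 ≅ 0


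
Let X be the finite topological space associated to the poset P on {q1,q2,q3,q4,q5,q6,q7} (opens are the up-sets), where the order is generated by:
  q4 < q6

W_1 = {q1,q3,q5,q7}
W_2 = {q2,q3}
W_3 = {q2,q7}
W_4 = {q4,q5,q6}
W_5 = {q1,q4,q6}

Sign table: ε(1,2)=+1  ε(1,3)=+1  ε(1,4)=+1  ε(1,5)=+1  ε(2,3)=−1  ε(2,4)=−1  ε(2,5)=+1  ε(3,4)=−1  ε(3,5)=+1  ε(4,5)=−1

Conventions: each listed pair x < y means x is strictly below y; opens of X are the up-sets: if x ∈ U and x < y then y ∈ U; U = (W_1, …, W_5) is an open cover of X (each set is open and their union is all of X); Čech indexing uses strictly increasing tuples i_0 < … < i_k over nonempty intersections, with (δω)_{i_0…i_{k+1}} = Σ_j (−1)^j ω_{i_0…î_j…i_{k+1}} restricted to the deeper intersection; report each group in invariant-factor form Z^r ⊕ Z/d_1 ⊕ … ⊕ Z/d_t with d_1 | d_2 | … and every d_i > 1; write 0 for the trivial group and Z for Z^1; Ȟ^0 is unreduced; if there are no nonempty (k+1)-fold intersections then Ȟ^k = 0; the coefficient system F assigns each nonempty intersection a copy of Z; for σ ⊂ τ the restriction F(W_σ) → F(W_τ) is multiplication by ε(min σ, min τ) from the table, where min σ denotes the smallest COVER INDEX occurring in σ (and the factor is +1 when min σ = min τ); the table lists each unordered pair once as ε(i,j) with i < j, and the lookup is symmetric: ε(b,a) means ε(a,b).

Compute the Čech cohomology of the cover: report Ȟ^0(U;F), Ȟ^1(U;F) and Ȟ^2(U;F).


Ȟ^0 ≅ 0, Ȟ^1 ≅ Z ⊕ Z/2 and Ȟ^2 ≅ 0

intersection data:
  W12={q3} W13={q7} W14={q5} W15={q1} W23={q2} W45={q4,q6}
C dims 5,6; δ0: rk 5, SNF 1^4·2
Ȟ^0 = (5 − 5) − 0 = 0, so Ȟ^0 ≅ 0
Ȟ^1 = (6 − 0) − 5 = 1 plus torsion [2], so Ȟ^1 ≅ Z ⊕ Z/2
Ȟ^2 = (0 − 0) − 0 = 0, so Ȟ^2 ≅ 0


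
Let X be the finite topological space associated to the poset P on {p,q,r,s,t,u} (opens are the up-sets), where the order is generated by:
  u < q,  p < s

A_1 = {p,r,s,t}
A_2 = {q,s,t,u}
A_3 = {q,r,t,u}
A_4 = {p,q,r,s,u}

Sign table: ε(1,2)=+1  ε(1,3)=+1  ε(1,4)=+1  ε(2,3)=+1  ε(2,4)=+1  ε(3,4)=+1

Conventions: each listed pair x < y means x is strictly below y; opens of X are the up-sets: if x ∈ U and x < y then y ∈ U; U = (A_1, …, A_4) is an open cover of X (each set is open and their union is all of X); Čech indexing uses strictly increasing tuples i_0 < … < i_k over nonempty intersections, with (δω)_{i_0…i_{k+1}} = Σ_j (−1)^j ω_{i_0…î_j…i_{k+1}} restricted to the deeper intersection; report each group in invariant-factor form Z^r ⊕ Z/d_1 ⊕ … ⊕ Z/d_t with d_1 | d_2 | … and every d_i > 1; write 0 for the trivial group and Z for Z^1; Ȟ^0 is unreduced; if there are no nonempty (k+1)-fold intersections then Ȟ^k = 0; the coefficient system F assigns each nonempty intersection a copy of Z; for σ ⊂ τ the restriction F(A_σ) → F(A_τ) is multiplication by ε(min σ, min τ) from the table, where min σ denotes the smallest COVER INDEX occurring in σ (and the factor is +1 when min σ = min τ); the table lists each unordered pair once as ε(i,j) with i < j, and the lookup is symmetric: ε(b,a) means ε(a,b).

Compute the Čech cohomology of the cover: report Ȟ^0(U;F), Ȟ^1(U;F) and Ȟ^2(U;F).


Ȟ^0(U;F) ≅ Z, Ȟ^1(U;F) ≅ 0 and Ȟ^2(U;F) ≅ Z

cover nerve:
  A12={s,t} A13={r,t} A14={p,r,s} A23={q,t,u} A24={q,s,u} A34={q,r,u}
  A123={t} A124={s} A134={r} A234={q,u}
C dims 4,6,4; δ0: rk 3, SNF 1^3; δ1: rk 3, SNF 1^3
Ȟ^0: (4−3)−0=1 ⇒ Z
Ȟ^1: (6−3)−3=0 ⇒ 0
Ȟ^2: (4−0)−3=1 ⇒ Z


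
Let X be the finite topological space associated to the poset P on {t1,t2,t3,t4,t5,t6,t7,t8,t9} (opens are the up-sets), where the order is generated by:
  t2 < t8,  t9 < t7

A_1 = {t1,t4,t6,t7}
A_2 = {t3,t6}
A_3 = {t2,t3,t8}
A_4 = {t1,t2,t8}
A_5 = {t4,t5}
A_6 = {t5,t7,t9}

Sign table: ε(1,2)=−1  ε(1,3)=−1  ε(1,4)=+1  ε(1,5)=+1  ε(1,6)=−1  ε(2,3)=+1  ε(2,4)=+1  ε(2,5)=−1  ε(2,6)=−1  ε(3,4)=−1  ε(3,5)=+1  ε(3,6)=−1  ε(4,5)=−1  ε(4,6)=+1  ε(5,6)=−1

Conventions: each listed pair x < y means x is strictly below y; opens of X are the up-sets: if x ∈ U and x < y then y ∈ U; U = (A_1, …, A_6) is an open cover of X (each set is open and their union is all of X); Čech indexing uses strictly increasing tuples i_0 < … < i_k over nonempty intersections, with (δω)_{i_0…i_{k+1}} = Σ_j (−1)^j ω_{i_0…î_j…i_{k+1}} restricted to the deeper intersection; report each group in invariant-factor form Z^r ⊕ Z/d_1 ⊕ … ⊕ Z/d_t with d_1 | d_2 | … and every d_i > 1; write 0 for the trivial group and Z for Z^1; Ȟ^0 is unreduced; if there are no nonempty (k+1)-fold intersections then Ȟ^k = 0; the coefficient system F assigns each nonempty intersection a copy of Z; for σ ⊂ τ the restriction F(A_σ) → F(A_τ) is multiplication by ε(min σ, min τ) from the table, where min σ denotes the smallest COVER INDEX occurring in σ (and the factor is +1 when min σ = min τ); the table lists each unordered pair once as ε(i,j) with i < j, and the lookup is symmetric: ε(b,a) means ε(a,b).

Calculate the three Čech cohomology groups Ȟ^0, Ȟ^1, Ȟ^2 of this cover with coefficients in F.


Ȟ^0 ≅ Z, Ȟ^1 ≅ Z^2 and Ȟ^2 ≅ 0

intersection data:
  A12={t6} A14={t1} A15={t4} A16={t7} A23={t3} A34={t2,t8} A56={t5}
C dims 6,7; δ0: rk 5, SNF 1^5
Ȟ^0 = (6 − 5) − 0 = 1, so Ȟ^0 ≅ Z
Ȟ^1 = (7 − 0) − 5 = 2, so Ȟ^1 ≅ Z^2
Ȟ^2 = (0 − 0) − 0 = 0, so Ȟ^2 ≅ 0


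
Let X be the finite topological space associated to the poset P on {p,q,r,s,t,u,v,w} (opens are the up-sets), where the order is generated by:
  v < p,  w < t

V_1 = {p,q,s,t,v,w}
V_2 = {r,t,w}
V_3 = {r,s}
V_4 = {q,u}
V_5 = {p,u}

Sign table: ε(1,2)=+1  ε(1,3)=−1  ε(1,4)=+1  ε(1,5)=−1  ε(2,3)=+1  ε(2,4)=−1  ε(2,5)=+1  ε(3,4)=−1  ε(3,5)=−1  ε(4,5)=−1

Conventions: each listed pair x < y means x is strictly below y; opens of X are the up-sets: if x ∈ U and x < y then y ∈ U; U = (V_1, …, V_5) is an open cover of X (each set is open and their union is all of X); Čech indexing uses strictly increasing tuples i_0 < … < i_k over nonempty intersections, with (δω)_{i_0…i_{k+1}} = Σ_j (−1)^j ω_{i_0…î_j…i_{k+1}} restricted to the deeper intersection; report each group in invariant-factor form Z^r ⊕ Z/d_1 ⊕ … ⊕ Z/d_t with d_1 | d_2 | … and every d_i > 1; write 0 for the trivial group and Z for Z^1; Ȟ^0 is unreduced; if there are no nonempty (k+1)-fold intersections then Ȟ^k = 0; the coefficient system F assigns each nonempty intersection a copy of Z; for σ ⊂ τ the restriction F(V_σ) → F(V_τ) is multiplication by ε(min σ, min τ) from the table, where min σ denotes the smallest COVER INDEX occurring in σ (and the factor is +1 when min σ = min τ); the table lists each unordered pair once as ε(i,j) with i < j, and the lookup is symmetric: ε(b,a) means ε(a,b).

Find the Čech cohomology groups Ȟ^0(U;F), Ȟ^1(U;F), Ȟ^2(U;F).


intersection data:
  V12={t,w} V13={s} V14={q} V15={p} V23={r} V45={u}
C dims 5,6; δ0: rk 5, SNF 1^4·2
Ȟ^0 = (5 − 5) − 0 = 0, so Ȟ^0 ≅ 0
Ȟ^1 = (6 − 0) − 5 = 1 plus torsion [2], so Ȟ^1 ≅ Z ⊕ Z/2
Ȟ^2 = (0 − 0) − 0 = 0, so Ȟ^2 ≅ 0

Ȟ^0 = 0, Ȟ^1 = Z ⊕ Z/2 and Ȟ^2 = 0


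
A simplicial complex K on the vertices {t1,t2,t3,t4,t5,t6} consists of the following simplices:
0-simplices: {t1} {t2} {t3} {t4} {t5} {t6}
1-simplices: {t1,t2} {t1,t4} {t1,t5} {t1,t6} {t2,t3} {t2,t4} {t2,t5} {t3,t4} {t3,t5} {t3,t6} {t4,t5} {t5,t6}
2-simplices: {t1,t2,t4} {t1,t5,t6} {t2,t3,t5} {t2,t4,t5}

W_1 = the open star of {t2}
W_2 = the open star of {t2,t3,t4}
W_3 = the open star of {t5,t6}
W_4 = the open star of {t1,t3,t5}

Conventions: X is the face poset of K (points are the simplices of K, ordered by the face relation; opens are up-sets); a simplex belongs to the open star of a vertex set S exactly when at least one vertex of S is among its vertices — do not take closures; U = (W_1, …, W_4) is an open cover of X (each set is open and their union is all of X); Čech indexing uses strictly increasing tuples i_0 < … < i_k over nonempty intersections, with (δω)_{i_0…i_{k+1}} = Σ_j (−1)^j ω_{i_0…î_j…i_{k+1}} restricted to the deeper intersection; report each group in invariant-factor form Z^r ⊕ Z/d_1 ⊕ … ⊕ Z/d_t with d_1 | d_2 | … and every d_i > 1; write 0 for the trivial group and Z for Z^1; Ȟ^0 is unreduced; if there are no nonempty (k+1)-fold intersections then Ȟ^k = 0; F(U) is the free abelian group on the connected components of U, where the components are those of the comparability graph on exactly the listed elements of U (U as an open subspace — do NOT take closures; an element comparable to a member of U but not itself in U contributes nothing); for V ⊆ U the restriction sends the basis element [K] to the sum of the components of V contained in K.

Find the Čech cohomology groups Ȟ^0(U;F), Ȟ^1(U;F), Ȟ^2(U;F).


Ȟ^0 = Z,  Ȟ^1 = Z^2,  Ȟ^2 = 0

cover nerve:
  W1={{t2},{t1,t2},{t2,t3},{t2,t4},{t2,t5},{t1,t2,t4},{t2,t3,t5},{t2,t4,t5}} W2={{t2},{t3},{t4},{t1,t2},{t1,t4},{t2,t3},{t2,t4},{t2,t5},{t3,t4},{t3,t5},{t3,t6},{t4,t5},{t1,t2,t4},{t2,t3,t5},{t2,t4,t5}} W3={{t5},{t6},{t1,t5},{t1,t6},{t2,t5},{t3,t5},{t3,t6},{t4,t5},{t5,t6},{t1,t5,t6},{t2,t3,t5},{t2,t4,t5}} W4={{t1},{t3},{t5},{t1,t2},{t1,t4},{t1,t5},{t1,t6},{t2,t3},{t2,t5},{t3,t4},{t3,t5},{t3,t6},{t4,t5},{t5,t6},{t1,t2,t4},{t1,t5,t6},{t2,t3,t5},{t2,t4,t5}}
  W12={{t2},{t1,t2},{t2,t3},{t2,t4},{t2,t5},{t1,t2,t4},{t2,t3,t5},{t2,t4,t5}} W13={{t2,t5},{t2,t3,t5},{t2,t4,t5}} W14={{t1,t2},{t2,t3},{t2,t5},{t1,t2,t4},{t2,t3,t5},{t2,t4,t5}} W23={{t2,t5},{t3,t5},{t3,t6},{t4,t5},{t2,t3,t5},{t2,t4,t5}} W24={{t3},{t1,t2},{t1,t4},{t2,t3},{t2,t5},{t3,t4},{t3,t5},{t3,t6},{t4,t5},{t1,t2,t4},{t2,t3,t5},{t2,t4,t5}} W34={{t5},{t1,t5},{t1,t6},{t2,t5},{t3,t5},{t3,t6},{t4,t5},{t5,t6},{t1,t5,t6},{t2,t3,t5},{t2,t4,t5}}
  W123={{t2,t5},{t2,t3,t5},{t2,t4,t5}} W124={{t1,t2},{t2,t3},{t2,t5},{t1,t2,t4},{t2,t3,t5},{t2,t4,t5}} W134={{t2,t5},{t2,t3,t5},{t2,t4,t5}} W234={{t2,t5},{t3,t5},{t3,t6},{t4,t5},{t2,t3,t5},{t2,t4,t5}}
  W1234={{t2,t5},{t2,t3,t5},{t2,t4,t5}}
components per intersection:
  W1: {{t2},{t1,t2},{t2,t3},{t2,t4},{t2,t5},{t1,t2,t4},{t2,t3,t5},{t2,t4,t5}}
  W2: {{t2},{t3},{t4},{t1,t2},{t1,t4},{t2,t3},{t2,t4},{t2,t5},{t3,t4},{t3,t5},{t3,t6},{t4,t5},{t1,t2,t4},{t2,t3,t5},{t2,t4,t5}}
  W3: {{t5},{t6},{t1,t5},{t1,t6},{t2,t5},{t3,t5},{t3,t6},{t4,t5},{t5,t6},{t1,t5,t6},{t2,t3,t5},{t2,t4,t5}}
  W4: {{t1},{t3},{t5},{t1,t2},{t1,t4},{t1,t5},{t1,t6},{t2,t3},{t2,t5},{t3,t4},{t3,t5},{t3,t6},{t4,t5},{t5,t6},{t1,t2,t4},{t1,t5,t6},{t2,t3,t5},{t2,t4,t5}}
  W12: {{t2},{t1,t2},{t2,t3},{t2,t4},{t2,t5},{t1,t2,t4},{t2,t3,t5},{t2,t4,t5}}
  W13: {{t2,t5},{t2,t3,t5},{t2,t4,t5}}
  W14: {{t1,t2},{t1,t2,t4}} {{t2,t3},{t2,t5},{t2,t3,t5},{t2,t4,t5}}
  W23: {{t2,t5},{t3,t5},{t4,t5},{t2,t3,t5},{t2,t4,t5}} {{t3,t6}}
  W24: {{t3},{t2,t3},{t2,t5},{t3,t4},{t3,t5},{t3,t6},{t4,t5},{t2,t3,t5},{t2,t4,t5}} {{t1,t2},{t1,t4},{t1,t2,t4}}
  W34: {{t5},{t1,t5},{t1,t6},{t2,t5},{t3,t5},{t4,t5},{t5,t6},{t1,t5,t6},{t2,t3,t5},{t2,t4,t5}} {{t3,t6}}
  W123: {{t2,t5},{t2,t3,t5},{t2,t4,t5}}
  W124: {{t1,t2},{t1,t2,t4}} {{t2,t3},{t2,t5},{t2,t3,t5},{t2,t4,t5}}
  W134: {{t2,t5},{t2,t3,t5},{t2,t4,t5}}
  W234: {{t2,t5},{t3,t5},{t4,t5},{t2,t3,t5},{t2,t4,t5}} {{t3,t6}}
  W1234: {{t2,t5},{t2,t3,t5},{t2,t4,t5}}
C dims 4,10,6,1; δ0: rk 3, SNF 1^3; δ1: rk 5, SNF 1^5; δ2: rk 1, SNF 1^1
Ȟ^0: (4−3)−0=1 ⇒ Z
Ȟ^1: (10−5)−3=2 ⇒ Z^2
Ȟ^2: (6−1)−5=0 ⇒ 0


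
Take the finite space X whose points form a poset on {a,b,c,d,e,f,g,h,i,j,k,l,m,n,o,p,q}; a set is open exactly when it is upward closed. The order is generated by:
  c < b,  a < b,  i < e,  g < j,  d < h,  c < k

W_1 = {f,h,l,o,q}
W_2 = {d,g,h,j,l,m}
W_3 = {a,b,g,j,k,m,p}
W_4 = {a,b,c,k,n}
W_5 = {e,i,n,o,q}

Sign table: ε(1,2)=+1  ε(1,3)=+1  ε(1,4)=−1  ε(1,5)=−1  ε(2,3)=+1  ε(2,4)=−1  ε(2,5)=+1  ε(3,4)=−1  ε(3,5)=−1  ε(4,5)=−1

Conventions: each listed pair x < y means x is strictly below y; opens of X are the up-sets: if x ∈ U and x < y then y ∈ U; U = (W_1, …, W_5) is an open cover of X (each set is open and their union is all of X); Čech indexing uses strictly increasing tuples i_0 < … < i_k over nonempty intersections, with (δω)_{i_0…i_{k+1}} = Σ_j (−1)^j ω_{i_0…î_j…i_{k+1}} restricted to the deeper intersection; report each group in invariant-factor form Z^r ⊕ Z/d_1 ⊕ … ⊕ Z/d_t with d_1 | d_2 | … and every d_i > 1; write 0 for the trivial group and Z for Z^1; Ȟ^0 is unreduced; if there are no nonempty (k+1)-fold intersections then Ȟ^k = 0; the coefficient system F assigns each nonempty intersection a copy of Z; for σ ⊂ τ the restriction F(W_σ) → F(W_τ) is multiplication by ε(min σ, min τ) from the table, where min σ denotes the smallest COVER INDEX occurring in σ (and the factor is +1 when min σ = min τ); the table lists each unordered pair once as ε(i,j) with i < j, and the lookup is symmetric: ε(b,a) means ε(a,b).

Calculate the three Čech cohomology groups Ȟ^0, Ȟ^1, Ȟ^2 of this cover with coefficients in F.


nerve simplices:
  W12={h,l} W15={o,q} W23={g,j,m} W34={a,b,k} W45={n}
C dims 5,5; δ0: rk 5, SNF 1^4·2
degree 0: 5−5−0 = 0 → Ȟ^0 ≅ 0
degree 1: 5−0−5 = 0 plus torsion [2] → Ȟ^1 ≅ Z/2
degree 2: 0−0−0 = 0 → Ȟ^2 ≅ 0

Ȟ^0 = 0; Ȟ^1 = Z/2; Ȟ^2 = 0


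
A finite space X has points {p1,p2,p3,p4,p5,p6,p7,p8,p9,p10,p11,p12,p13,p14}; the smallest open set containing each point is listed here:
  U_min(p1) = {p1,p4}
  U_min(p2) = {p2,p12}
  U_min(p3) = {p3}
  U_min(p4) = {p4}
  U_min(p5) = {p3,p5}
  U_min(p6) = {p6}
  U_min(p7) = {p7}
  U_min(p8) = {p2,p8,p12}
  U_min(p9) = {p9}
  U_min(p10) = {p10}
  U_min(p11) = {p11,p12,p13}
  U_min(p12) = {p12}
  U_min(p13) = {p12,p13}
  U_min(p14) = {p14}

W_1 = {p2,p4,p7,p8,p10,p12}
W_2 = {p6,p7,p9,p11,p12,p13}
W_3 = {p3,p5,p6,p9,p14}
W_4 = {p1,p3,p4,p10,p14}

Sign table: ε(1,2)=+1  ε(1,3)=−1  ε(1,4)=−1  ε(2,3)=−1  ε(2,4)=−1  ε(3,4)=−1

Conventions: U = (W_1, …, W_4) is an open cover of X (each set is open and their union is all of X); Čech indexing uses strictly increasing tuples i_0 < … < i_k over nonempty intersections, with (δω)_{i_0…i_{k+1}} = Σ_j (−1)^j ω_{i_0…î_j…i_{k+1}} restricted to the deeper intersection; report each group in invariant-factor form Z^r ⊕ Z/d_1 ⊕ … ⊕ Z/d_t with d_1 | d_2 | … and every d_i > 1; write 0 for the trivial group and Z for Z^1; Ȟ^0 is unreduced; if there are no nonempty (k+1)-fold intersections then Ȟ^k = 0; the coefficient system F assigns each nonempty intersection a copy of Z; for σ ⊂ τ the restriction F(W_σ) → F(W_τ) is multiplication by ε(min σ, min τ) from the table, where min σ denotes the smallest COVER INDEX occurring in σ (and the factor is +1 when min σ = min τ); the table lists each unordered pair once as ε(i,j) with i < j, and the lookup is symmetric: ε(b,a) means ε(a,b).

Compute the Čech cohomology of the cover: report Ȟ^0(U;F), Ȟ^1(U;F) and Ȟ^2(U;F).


nonempty intersections:
  W12={p7,p12} W14={p4,p10} W23={p6,p9} W34={p3,p14}
C dims 4,4; δ0: rk 4, SNF 1^3·2
Ȟ^0: (4−4)−0=0 ⇒ 0
Ȟ^1: (4−0)−4=0 plus torsion [2] ⇒ Z/2
Ȟ^2: (0−0)−0=0 ⇒ 0

Ȟ^0 = 0,  Ȟ^1 = Z/2,  Ȟ^2 = 0


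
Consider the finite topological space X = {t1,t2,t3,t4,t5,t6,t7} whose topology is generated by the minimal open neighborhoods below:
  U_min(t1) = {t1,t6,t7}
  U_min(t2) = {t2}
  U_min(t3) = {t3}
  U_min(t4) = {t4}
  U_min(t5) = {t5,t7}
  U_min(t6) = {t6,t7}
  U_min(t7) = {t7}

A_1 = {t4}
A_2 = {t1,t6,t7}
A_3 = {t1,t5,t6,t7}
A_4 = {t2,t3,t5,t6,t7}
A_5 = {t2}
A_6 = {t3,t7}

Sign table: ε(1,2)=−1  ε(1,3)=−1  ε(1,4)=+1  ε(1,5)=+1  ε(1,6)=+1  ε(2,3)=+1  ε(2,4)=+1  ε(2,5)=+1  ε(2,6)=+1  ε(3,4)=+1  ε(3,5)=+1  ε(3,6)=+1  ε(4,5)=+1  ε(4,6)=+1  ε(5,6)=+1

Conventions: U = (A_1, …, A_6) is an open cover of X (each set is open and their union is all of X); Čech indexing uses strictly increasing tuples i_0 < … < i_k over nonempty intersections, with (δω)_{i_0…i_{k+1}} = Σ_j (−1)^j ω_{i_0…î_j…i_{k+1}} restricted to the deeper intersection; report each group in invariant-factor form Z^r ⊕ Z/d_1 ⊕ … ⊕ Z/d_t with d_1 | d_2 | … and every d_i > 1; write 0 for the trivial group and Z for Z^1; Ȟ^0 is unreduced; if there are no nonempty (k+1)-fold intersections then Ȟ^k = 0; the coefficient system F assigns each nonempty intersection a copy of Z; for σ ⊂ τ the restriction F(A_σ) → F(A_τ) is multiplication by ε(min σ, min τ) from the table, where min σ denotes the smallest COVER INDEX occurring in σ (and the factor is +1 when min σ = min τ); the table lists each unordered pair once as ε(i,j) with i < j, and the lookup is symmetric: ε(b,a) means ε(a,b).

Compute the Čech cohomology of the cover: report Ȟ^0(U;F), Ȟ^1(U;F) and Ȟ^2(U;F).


Ȟ^0 = Z^2, Ȟ^1 = 0 and Ȟ^2 = 0

nonempty intersections:
  A23={t1,t6,t7} A24={t6,t7} A26={t7} A34={t5,t6,t7} A36={t7} A45={t2} A46={t3,t7}
  A234={t6,t7} A236={t7} A246={t7} A346={t7}
  A2346={t7}
C dims 6,7,4,1; δ0: rk 4, SNF 1^4; δ1: rk 3, SNF 1^3; δ2: rk 1, SNF 1^1
Ȟ^0: (6−4)−0=2 ⇒ Z^2
Ȟ^1: (7−3)−4=0 ⇒ 0
Ȟ^2: (4−1)−3=0 ⇒ 0


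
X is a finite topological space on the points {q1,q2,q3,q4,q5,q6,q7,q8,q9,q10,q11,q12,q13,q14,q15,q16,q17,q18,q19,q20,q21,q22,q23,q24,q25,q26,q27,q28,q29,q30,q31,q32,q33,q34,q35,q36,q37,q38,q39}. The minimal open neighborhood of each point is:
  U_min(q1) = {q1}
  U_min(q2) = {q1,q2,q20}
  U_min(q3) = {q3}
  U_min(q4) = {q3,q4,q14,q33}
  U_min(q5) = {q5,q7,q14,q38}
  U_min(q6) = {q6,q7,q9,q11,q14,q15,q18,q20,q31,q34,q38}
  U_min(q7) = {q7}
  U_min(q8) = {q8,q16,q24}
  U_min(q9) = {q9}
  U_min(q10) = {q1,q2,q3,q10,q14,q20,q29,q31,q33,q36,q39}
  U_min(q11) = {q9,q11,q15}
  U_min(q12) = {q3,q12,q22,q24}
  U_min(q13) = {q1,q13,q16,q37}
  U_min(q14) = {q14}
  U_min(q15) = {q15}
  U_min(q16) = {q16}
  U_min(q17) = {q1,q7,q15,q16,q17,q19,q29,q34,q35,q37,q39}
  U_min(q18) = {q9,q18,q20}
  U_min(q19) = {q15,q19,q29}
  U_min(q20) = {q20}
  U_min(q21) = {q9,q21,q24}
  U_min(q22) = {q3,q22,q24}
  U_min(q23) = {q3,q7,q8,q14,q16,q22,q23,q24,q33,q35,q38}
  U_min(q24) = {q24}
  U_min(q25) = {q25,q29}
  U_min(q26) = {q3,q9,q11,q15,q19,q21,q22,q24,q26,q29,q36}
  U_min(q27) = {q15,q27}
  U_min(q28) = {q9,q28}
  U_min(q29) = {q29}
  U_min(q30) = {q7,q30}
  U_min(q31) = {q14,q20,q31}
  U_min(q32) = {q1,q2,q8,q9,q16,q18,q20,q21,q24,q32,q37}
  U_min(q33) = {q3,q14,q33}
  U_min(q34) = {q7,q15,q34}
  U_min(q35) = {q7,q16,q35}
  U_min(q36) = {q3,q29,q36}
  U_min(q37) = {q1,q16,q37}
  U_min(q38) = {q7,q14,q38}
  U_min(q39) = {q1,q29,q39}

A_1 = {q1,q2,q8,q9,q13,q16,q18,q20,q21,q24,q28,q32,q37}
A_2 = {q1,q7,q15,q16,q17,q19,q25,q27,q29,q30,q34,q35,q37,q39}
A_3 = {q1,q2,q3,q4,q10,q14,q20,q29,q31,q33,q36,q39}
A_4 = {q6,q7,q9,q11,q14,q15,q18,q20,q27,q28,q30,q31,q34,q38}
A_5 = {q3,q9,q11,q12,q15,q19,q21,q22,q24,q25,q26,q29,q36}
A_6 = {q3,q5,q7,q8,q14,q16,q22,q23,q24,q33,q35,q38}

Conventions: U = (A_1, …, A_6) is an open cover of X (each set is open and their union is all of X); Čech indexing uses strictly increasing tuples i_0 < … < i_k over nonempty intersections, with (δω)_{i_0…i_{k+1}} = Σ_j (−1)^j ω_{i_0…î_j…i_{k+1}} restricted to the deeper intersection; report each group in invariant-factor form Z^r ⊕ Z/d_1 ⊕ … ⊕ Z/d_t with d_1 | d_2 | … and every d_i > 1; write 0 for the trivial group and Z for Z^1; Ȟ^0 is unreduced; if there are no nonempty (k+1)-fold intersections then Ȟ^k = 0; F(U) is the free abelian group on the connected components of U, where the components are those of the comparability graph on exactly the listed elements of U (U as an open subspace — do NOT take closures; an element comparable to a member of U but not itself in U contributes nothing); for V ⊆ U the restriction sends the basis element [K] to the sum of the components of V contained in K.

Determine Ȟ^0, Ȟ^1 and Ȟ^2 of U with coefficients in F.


Ȟ^0 ≅ Z; Ȟ^1 ≅ 0; Ȟ^2 ≅ Z/2

nerve of the cover:
  A12={q1,q16,q37} A13={q1,q2,q20} A14={q9,q18,q20,q28} A15={q9,q21,q24} A16={q8,q16,q24} A23={q1,q29,q39} A24={q7,q15,q27,q30,q34} A25={q15,q19,q25,q29} A26={q7,q16,q35} A34={q14,q20,q31} A35={q3,q29,q36} A36={q3,q14,q33} A45={q9,q11,q15} A46={q7,q14,q38} A56={q3,q22,q24}
  A123={q1} A126={q16} A134={q20} A145={q9} A156={q24} A235={q29} A245={q15} A246={q7} A346={q14} A356={q3}
components per intersection:
  A1: {q1,q2,q8,q9,q13,q16,q18,q20,q21,q24,q28,q32,q37}
  A2: {q1,q7,q15,q16,q17,q19,q25,q27,q29,q30,q34,q35,q37,q39}
  A3: {q1,q2,q3,q4,q10,q14,q20,q29,q31,q33,q36,q39}
  A4: {q6,q7,q9,q11,q14,q15,q18,q20,q27,q28,q30,q31,q34,q38}
  A5: {q3,q9,q11,q12,q15,q19,q21,q22,q24,q25,q26,q29,q36}
  A6: {q3,q5,q7,q8,q14,q16,q22,q23,q24,q33,q35,q38}
  A12: {q1,q16,q37}
  A13: {q1,q2,q20}
  A14: {q9,q18,q20,q28}
  A15: {q9,q21,q24}
  A16: {q8,q16,q24}
  A23: {q1,q29,q39}
  A24: {q7,q15,q27,q30,q34}
  A25: {q15,q19,q25,q29}
  A26: {q7,q16,q35}
  A34: {q14,q20,q31}
  A35: {q3,q29,q36}
  A36: {q3,q14,q33}
  A45: {q9,q11,q15}
  A46: {q7,q14,q38}
  A56: {q3,q22,q24}
  A123: {q1}
  A126: {q16}
  A134: {q20}
  A145: {q9}
  A156: {q24}
  A235: {q29}
  A245: {q15}
  A246: {q7}
  A346: {q14}
  A356: {q3}
C dims 6,15,10; δ0: rk 5, SNF 1^5; δ1: rk 10, SNF 1^9·2
Ȟ^0 = (6 − 5) − 0 = 1, so Ȟ^0 ≅ Z
Ȟ^1 = (15 − 10) − 5 = 0, so Ȟ^1 ≅ 0
Ȟ^2 = (10 − 0) − 10 = 0 plus torsion [2], so Ȟ^2 ≅ Z/2


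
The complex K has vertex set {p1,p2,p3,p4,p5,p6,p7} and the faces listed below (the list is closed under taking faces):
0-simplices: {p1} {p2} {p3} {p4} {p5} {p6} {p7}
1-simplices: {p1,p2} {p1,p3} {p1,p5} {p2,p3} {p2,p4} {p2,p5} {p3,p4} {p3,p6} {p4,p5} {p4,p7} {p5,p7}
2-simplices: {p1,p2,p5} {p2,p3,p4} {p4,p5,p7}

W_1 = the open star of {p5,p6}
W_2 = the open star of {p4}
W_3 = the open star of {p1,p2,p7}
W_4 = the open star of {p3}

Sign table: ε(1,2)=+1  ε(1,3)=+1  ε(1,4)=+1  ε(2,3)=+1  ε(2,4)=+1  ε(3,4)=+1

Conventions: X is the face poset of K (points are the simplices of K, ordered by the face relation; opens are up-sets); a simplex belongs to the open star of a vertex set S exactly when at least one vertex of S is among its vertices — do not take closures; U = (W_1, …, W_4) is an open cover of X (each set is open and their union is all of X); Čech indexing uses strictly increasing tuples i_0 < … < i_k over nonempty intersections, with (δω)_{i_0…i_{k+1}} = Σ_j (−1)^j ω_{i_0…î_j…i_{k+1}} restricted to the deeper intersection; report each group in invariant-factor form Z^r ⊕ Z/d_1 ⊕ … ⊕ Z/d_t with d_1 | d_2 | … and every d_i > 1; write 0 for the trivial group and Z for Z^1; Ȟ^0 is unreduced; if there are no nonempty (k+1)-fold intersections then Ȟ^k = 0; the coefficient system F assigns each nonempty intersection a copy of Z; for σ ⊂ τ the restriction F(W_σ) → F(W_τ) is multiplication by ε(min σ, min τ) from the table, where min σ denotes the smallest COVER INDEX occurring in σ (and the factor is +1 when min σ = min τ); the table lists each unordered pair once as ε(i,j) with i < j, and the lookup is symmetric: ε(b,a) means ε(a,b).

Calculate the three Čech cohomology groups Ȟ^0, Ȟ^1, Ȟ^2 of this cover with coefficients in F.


Ȟ^0(U;F) ≅ Z, Ȟ^1(U;F) ≅ Z, Ȟ^2(U;F) ≅ 0

nonempty overlaps:
  W1={{p5},{p6},{p1,p5},{p2,p5},{p3,p6},{p4,p5},{p5,p7},{p1,p2,p5},{p4,p5,p7}} W2={{p4},{p2,p4},{p3,p4},{p4,p5},{p4,p7},{p2,p3,p4},{p4,p5,p7}} W3={{p1},{p2},{p7},{p1,p2},{p1,p3},{p1,p5},{p2,p3},{p2,p4},{p2,p5},{p4,p7},{p5,p7},{p1,p2,p5},{p2,p3,p4},{p4,p5,p7}} W4={{p3},{p1,p3},{p2,p3},{p3,p4},{p3,p6},{p2,p3,p4}}
  W12={{p4,p5},{p4,p5,p7}} W13={{p1,p5},{p2,p5},{p5,p7},{p1,p2,p5},{p4,p5,p7}} W14={{p3,p6}} W23={{p2,p4},{p4,p7},{p2,p3,p4},{p4,p5,p7}} W24={{p3,p4},{p2,p3,p4}} W34={{p1,p3},{p2,p3},{p2,p3,p4}}
  W123={{p4,p5,p7}} W234={{p2,p3,p4}}
C dims 4,6,2; δ0: rk 3, SNF 1^3; δ1: rk 2, SNF 1^2
degree 0: 4−3−0 = 1 → Ȟ^0 ≅ Z
degree 1: 6−2−3 = 1 → Ȟ^1 ≅ Z
degree 2: 2−0−2 = 0 → Ȟ^2 ≅ 0


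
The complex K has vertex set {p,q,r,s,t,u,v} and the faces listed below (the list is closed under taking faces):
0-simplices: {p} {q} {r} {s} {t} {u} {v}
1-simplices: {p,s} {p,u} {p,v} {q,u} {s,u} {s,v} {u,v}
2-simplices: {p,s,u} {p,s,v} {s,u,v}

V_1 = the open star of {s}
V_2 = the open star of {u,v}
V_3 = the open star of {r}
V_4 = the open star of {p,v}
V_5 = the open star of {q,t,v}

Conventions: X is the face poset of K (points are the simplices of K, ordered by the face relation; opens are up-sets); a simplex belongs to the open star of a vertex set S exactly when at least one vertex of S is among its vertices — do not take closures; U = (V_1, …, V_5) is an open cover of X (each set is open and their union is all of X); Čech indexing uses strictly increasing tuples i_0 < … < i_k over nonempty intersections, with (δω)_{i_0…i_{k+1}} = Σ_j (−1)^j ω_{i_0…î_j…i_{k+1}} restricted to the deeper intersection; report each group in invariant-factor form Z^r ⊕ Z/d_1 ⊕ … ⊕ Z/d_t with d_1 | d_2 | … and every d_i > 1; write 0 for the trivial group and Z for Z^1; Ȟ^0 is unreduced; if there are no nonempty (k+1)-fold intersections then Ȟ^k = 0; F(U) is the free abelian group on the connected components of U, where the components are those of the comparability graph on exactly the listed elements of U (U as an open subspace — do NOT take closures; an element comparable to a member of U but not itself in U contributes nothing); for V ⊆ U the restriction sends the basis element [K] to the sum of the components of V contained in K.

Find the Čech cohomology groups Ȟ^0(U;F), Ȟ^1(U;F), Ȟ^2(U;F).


intersection data:
  V1={{s},{p,s},{s,u},{s,v},{p,s,u},{p,s,v},{s,u,v}} V2={{u},{v},{p,u},{p,v},{q,u},{s,u},{s,v},{u,v},{p,s,u},{p,s,v},{s,u,v}} V3={{r}} V4={{p},{v},{p,s},{p,u},{p,v},{s,v},{u,v},{p,s,u},{p,s,v},{s,u,v}} V5={{q},{t},{v},{p,v},{q,u},{s,v},{u,v},{p,s,v},{s,u,v}}
  V12={{s,u},{s,v},{p,s,u},{p,s,v},{s,u,v}} V14={{p,s},{s,v},{p,s,u},{p,s,v},{s,u,v}} V15={{s,v},{p,s,v},{s,u,v}} V24={{v},{p,u},{p,v},{s,v},{u,v},{p,s,u},{p,s,v},{s,u,v}} V25={{v},{p,v},{q,u},{s,v},{u,v},{p,s,v},{s,u,v}} V45={{v},{p,v},{s,v},{u,v},{p,s,v},{s,u,v}}
  V124={{s,v},{p,s,u},{p,s,v},{s,u,v}} V125={{s,v},{p,s,v},{s,u,v}} V145={{s,v},{p,s,v},{s,u,v}} V245={{v},{p,v},{s,v},{u,v},{p,s,v},{s,u,v}}
  V1245={{s,v},{p,s,v},{s,u,v}}
components per intersection:
  V1: {{s},{p,s},{s,u},{s,v},{p,s,u},{p,s,v},{s,u,v}}
  V2: {{u},{v},{p,u},{p,v},{q,u},{s,u},{s,v},{u,v},{p,s,u},{p,s,v},{s,u,v}}
  V3: {{r}}
  V4: {{p},{v},{p,s},{p,u},{p,v},{s,v},{u,v},{p,s,u},{p,s,v},{s,u,v}}
  V5: {{q},{q,u}} {{t}} {{v},{p,v},{s,v},{u,v},{p,s,v},{s,u,v}}
  V12: {{s,u},{s,v},{p,s,u},{p,s,v},{s,u,v}}
  V14: {{p,s},{s,v},{p,s,u},{p,s,v},{s,u,v}}
  V15: {{s,v},{p,s,v},{s,u,v}}
  V24: {{v},{p,v},{s,v},{u,v},{p,s,v},{s,u,v}} {{p,u},{p,s,u}}
  V25: {{v},{p,v},{s,v},{u,v},{p,s,v},{s,u,v}} {{q,u}}
  V45: {{v},{p,v},{s,v},{u,v},{p,s,v},{s,u,v}}
  V124: {{s,v},{p,s,v},{s,u,v}} {{p,s,u}}
  V125: {{s,v},{p,s,v},{s,u,v}}
  V145: {{s,v},{p,s,v},{s,u,v}}
  V245: {{v},{p,v},{s,v},{u,v},{p,s,v},{s,u,v}}
  V1245: {{s,v},{p,s,v},{s,u,v}}
C dims 7,8,5,1; δ0: rk 4, SNF 1^4; δ1: rk 4, SNF 1^4; δ2: rk 1, SNF 1^1
Ȟ^0 = (7 − 4) − 0 = 3, so Ȟ^0 ≅ Z^3
Ȟ^1 = (8 − 4) − 4 = 0, so Ȟ^1 ≅ 0
Ȟ^2 = (5 − 1) − 4 = 0, so Ȟ^2 ≅ 0

Ȟ^0(U;F) ≅ Z^3, Ȟ^1(U;F) ≅ 0, Ȟ^2(U;F) ≅ 0


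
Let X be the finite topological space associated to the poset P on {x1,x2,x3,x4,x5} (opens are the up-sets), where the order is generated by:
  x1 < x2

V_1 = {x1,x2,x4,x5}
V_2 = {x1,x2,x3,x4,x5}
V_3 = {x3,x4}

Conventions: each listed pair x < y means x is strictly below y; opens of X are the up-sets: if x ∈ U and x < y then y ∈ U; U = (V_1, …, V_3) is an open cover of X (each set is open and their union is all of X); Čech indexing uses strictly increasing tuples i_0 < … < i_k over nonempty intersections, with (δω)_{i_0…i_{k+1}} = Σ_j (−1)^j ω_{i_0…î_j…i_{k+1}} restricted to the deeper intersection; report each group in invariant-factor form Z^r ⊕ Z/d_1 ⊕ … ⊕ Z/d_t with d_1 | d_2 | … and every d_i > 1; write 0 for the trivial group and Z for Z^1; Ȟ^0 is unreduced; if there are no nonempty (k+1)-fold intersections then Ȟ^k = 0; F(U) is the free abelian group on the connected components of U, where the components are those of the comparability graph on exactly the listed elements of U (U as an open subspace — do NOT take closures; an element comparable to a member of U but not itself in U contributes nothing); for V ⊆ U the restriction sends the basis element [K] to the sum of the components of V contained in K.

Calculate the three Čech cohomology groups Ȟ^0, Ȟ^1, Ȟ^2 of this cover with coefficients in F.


nonempty intersections:
  V12={x1,x2,x4,x5} V13={x4} V23={x3,x4}
  V123={x4}
components per intersection:
  V1: {x1,x2} {x4} {x5}
  V2: {x1,x2} {x3} {x4} {x5}
  V3: {x3} {x4}
  V12: {x1,x2} {x4} {x5}
  V13: {x4}
  V23: {x3} {x4}
  V123: {x4}
C dims 9,6,1; δ0: rk 5, SNF 1^5; δ1: rk 1, SNF 1^1
Ȟ^0: (9−5)−0=4 ⇒ Z^4
Ȟ^1: (6−1)−5=0 ⇒ 0
Ȟ^2: (1−0)−1=0 ⇒ 0

Ȟ^0 ≅ Z^4, Ȟ^1 ≅ 0 and Ȟ^2 ≅ 0


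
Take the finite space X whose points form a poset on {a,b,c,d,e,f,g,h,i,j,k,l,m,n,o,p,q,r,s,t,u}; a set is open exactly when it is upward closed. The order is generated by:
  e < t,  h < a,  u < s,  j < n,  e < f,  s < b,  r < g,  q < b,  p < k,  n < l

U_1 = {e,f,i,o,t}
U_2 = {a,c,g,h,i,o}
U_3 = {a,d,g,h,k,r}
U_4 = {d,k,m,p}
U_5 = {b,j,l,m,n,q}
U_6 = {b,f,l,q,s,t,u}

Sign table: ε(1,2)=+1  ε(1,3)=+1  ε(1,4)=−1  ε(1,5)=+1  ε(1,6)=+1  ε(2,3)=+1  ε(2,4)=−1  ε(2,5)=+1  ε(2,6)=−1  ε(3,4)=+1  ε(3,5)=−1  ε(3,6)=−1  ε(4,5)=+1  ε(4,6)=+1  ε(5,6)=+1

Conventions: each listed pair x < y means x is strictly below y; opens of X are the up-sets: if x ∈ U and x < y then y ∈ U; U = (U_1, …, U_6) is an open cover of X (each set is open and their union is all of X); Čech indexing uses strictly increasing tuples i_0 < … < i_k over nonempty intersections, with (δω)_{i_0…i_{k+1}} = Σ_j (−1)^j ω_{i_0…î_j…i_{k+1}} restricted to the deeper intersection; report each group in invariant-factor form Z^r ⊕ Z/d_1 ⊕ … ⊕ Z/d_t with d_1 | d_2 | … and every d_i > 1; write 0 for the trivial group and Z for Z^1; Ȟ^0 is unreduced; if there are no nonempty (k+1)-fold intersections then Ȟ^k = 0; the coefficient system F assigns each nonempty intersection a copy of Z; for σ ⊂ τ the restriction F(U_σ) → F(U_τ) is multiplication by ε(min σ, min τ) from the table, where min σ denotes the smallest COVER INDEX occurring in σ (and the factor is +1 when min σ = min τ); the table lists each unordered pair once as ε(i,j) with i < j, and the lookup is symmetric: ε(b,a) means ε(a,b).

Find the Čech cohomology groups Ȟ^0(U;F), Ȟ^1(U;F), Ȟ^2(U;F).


Ȟ^0(U;F) ≅ Z,  Ȟ^1(U;F) ≅ Z,  Ȟ^2(U;F) ≅ 0

intersection data:
  U12={i,o} U16={f,t} U23={a,g,h} U34={d,k} U45={m} U56={b,l,q}
C dims 6,6; δ0: rk 5, SNF 1^5
Ȟ^0 = (6 − 5) − 0 = 1, so Ȟ^0 ≅ Z
Ȟ^1 = (6 − 0) − 5 = 1, so Ȟ^1 ≅ Z
Ȟ^2 = (0 − 0) − 0 = 0, so Ȟ^2 ≅ 0


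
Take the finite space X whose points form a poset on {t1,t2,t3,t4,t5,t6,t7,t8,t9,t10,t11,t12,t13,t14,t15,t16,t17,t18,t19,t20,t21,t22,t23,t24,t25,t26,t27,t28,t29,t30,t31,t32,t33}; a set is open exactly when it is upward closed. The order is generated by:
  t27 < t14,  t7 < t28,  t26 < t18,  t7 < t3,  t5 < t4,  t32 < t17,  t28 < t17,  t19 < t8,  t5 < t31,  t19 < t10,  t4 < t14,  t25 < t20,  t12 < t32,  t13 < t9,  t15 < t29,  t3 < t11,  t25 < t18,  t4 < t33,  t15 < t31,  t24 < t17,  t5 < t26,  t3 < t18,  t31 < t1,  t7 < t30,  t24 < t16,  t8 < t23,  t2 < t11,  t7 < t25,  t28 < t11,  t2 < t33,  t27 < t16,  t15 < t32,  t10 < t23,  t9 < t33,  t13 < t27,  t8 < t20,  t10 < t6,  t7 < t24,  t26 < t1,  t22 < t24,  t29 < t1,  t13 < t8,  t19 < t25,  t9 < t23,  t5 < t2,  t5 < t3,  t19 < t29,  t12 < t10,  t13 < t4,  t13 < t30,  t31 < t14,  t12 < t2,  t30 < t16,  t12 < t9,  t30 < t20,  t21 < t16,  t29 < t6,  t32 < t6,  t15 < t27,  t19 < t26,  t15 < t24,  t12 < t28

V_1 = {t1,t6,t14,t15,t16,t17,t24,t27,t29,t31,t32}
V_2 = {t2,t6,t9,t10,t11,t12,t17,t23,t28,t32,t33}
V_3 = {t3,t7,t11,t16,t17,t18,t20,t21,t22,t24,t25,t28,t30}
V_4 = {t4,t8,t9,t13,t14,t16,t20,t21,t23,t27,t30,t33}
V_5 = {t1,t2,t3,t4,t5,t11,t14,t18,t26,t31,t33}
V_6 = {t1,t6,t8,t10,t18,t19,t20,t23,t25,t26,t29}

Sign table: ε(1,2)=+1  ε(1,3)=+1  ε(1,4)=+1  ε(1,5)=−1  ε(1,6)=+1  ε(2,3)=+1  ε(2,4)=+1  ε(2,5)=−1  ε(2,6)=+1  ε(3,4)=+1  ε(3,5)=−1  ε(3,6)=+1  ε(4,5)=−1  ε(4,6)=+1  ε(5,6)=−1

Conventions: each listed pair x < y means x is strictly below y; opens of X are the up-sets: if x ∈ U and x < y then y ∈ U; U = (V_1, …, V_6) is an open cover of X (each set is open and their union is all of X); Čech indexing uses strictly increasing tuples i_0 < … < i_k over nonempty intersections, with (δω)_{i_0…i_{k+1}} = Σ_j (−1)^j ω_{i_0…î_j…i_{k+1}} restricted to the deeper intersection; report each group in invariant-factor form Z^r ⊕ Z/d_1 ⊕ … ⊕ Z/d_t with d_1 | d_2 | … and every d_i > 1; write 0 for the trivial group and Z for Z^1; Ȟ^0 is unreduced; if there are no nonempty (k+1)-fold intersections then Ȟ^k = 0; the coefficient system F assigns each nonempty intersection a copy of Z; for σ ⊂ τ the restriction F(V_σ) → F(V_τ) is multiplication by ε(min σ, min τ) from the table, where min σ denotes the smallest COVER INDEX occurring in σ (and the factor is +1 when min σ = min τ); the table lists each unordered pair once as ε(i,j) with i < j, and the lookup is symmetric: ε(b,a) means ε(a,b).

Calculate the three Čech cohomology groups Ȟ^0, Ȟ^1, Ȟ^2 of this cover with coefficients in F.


nonempty intersections:
  V12={t6,t17,t32} V13={t16,t17,t24} V14={t14,t16,t27} V15={t1,t14,t31} V16={t1,t6,t29} V23={t11,t17,t28} V24={t9,t23,t33} V25={t2,t11,t33} V26={t6,t10,t23} V34={t16,t20,t21,t30} V35={t3,t11,t18} V36={t18,t20,t25} V45={t4,t14,t33} V46={t8,t20,t23} V56={t1,t18,t26}
  V123={t17} V126={t6} V134={t16} V145={t14} V156={t1} V235={t11} V245={t33} V246={t23} V346={t20} V356={t18}
C dims 6,15,10; δ0: rk 5, SNF 1^5; δ1: rk 10, SNF 1^9·2
Ȟ^0: (6−5)−0=1 ⇒ Z
Ȟ^1: (15−10)−5=0 ⇒ 0
Ȟ^2: (10−0)−10=0 plus torsion [2] ⇒ Z/2

Ȟ^0 = Z, Ȟ^1 = 0, Ȟ^2 = Z/2
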